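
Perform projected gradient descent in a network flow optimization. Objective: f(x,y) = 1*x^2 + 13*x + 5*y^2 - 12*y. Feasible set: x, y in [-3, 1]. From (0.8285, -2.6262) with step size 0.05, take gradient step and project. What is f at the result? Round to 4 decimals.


Step 1: Compute gradient at (0.8285, -2.6262).
grad_x = 2*1*0.8285 + 13 = 14.657
grad_y = 2*5*-2.6262 - 12 = -38.262
Step 2: Gradient step.
x_raw = 0.8285 - 0.05*14.657 = 0.0957
y_raw = -2.6262 - 0.05*-38.262 = -0.7131
Step 3: Project onto [-3, 1].
x_proj = clip(0.0957) = 0.0957
y_proj = clip(-0.7131) = -0.7131
Step 4: Evaluate f.
f(0.0957, -0.7131) = 12.3524


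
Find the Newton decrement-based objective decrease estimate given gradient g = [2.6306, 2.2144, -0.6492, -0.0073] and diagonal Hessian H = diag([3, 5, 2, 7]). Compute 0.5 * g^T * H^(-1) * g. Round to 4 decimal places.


Step 1: H is diagonal, so H^(-1) * g = [0.8769, 0.4429, -0.3246, -0.001].
Step 2: g^T H^(-1) g = sum_i g_i^2 / H_ii
  = (2.6306)^2/3 + (2.2144)^2/5 + (-0.6492)^2/2 + (-0.0073)^2/7
  = 2.3067 + 0.9807 + 0.2107 + 0.0 = 3.4981
Step 3: Objective decrease = 0.5 * g^T H^(-1) g = 1.7491


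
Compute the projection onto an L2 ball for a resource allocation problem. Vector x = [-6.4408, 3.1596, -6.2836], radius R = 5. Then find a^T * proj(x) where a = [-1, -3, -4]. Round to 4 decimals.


Step 1: Compute ||x|| (intermediates to 6 decimals).
||x|| = sqrt((-6.4408)^2 + 3.1596^2 + (-6.2836)^2) = 9.536803
Step 2: Project.
Since ||x|| > R, scale = R/||x|| = 5/9.536803 = 0.524285, proj(x) = scale * x
proj(x) = [-3.376815, 1.656531, -3.294397]
Step 3: Dot product.
a^T * proj(x) = -1*(-3.376815) - 3*1.656531 - 4*(-3.294397) = 11.5848


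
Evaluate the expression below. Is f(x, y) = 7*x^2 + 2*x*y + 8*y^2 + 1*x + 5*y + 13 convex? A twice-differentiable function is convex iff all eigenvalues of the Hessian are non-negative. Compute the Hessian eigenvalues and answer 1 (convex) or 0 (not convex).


The Hessian of f(x,y) = 7*x^2 + 2*x*y + 8*y^2 + 1*x + 5*y + 13 is:
H = [[14, 2], [2, 16]]
Trace = 14 + 16 = 30
Determinant = 14*16 - (2)^2 = 220
Discriminant = (30)^2 - 4*220 = 20.0
Eigenvalues: lambda_1 = 12.7639, lambda_2 = 17.2361
The function is convex.

1


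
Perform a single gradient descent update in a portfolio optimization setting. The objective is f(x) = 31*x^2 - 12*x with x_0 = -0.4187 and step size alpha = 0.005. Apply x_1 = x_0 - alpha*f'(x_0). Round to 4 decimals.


We compute the gradient at x_0 and apply the update.
f'(x) = 62*x - 12
f'(-0.4187) = 62*-0.4187 - 12 = -37.9594
x_1 = -0.4187 - 0.005*-37.9594 = -0.2289


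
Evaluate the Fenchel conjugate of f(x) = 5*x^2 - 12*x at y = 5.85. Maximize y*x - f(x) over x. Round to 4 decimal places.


f*(y) = sup_x {y*x - a*x^2 - b*x} = sup_x {(y-b)*x - a*x^2}
FOC: (y - b) - 2a*x = 0 => x* = (y - b)/(2a)
x* = (5.85 + 12)/(2*5) = 1.785
f*(5.85) = (y-b)^2/(4a) = (5.85 + 12)^2/(4*5)
= 318.6225/20 = 15.9311


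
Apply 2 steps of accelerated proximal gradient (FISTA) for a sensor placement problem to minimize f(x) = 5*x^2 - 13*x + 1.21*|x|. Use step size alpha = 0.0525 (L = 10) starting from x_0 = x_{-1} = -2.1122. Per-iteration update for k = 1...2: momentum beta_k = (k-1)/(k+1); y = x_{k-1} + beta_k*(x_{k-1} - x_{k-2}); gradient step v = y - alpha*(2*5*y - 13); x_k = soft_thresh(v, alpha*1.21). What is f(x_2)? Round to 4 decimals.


FISTA on f(x) = 5*x^2 - 13*x + 1.21*|x|
L = 10, alpha = 0.0525
Iteration 1: beta = 0.0, y = -2.1122 + 0.0*(-2.1122 + 2.1122) = -2.1122
  grad(y) = -34.122, v = y - alpha*grad = -0.3208
  prox(v) = soft_thresh(-0.3208, 0.0635) = -0.2573
Iteration 2: beta = 0.3333, y = -0.2573 + 0.3333*(-0.2573 + 2.1122) = 0.361
  grad(y) = -9.3896, v = y - alpha*grad = 0.854
  prox(v) = soft_thresh(0.854, 0.0635) = 0.7905
f(x_2) = 5*0.7905^2 - 13*0.7905 + 1.21*|0.7905| = -6.1954


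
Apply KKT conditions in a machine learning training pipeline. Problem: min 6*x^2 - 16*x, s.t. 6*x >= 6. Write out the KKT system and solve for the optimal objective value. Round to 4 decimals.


Step 1: Try lambda = 0 (constraint inactive).
Stationarity: 2*6*x - 16 = 0
x* = 16/(2*6) = 4/3 = 1.3333 (rounded; the exact value 4/3 is used below)
Check constraint: 6*1.3333 = 7.9998 >= 6 -- satisfied.
Step 2: Compute optimal value.
f(x*) = 6*(4/3)^2 - 16*(4/3) = -10.6667


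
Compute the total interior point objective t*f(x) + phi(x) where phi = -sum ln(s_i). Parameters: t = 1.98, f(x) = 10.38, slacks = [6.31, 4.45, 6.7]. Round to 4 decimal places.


Step 1: Compute log-barrier.
ln values: [1.8421, 1.4929, 1.9021]
phi = -(1.8421 + 1.4929 + 1.9021) = -5.2371
Step 2: Compute augmented objective.
t*f(x) = 1.98*10.38 = 20.5524
Total = 20.5524 - 5.2371 = 15.3153


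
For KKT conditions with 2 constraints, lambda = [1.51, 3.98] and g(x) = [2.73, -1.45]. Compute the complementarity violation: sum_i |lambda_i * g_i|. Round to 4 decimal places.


KKT complementary slackness check:
lambda_1 * g_1 = 1.51 * 2.73 = 4.1223
lambda_2 * g_2 = 3.98 * -1.45 = -5.771
Total violation = 4.1223 + 5.771 = 9.8933


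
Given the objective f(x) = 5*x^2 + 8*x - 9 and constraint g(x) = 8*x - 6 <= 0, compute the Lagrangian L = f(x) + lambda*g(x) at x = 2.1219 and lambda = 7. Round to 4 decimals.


Step 1: Evaluate f(x).
f(2.1219) = 5*2.1219^2 + 8*2.1219 - 9 = 30.4875
Step 2: Evaluate g(x).
g(2.1219) = 8*2.1219 - 6 = 10.9752
Step 3: Compute Lagrangian.
L = 30.4875 + 7*10.9752 = 107.3139


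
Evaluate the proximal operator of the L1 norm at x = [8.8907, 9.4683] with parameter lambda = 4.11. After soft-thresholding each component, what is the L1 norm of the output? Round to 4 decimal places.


Soft-thresholding with lambda = 4.11:
prox(8.8907) = sign(8.8907)*max(|8.8907| - 4.11, 0) = 4.7807
prox(9.4683) = sign(9.4683)*max(|9.4683| - 4.11, 0) = 5.3583
prox(x) = [4.7807, 5.3583]
||prox(x)||_1 = 4.7807 + 5.3583 = 10.139


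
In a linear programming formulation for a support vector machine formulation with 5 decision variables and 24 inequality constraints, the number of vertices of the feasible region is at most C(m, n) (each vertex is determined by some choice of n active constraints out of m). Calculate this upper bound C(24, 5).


Each vertex corresponds to some choice of n active constraints out of m, so the number of vertices is at most C(m, n) = m! / (n!(m-n)!).
m = 24, n = 5
Numerator: 24 * 23 * 22 * 21 * 20
Denominator: 5! = 120
C(24, 5) = 42504


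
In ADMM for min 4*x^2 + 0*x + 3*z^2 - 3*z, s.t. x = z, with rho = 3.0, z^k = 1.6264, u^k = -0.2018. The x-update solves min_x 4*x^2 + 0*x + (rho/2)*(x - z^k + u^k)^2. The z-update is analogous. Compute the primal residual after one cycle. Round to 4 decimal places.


ADMM iteration with rho = 3.0, z^k = 1.6264, u^k = -0.2018
Step 1: x-update.
Minimize 4*x^2 + 0*x + (3.0/2)*(x - 1.6264 - 0.2018)^2
FOC: (2*4 + 3.0)*x = 0 + 3.0*(1.6264 + 0.2018)
x^{k+1} = 0.4986
Step 2: z-update.
Minimize 3*z^2 - 3*z + (3.0/2)*(0.4986 - z - 0.2018)^2
FOC: (2*3 + 3.0)*z = 3 + 3.0*(0.4986 - 0.2018)
z^{k+1} = 0.4323
Step 3: u-update.
u^{k+1} = -0.2018 + 0.4986 - 0.4323 = -0.1355
Step 4: Primal residual = |0.4986 - 0.4323| = 0.0663


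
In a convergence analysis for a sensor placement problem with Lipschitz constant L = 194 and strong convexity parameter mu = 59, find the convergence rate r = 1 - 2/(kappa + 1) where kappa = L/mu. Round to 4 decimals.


Step 1: Compute the condition number.
kappa = L/mu = 194/59 = 3.2881
Step 2: Compute the convergence rate.
r = 1 - 2/(kappa + 1) = 1 - 2*mu/(L + mu) = (L - mu)/(L + mu) = 135/253 = 0.5336


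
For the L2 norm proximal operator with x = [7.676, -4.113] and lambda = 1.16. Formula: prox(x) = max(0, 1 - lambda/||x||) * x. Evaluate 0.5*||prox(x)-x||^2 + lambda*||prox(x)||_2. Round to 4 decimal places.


Step 1: Compute ||x||.
||x|| = 8.7085
Step 2: Compute scaling factor.
scale = max(0, 1 - 1.16/8.7085) = 0.8668
Step 3: prox(x) = [6.6535, -3.5651]
||prox(x)|| = 7.5485
Step 4: Proximal objective.
0.5*||prox-x||^2 = 0.6728
lambda*||prox|| = 8.7563
Total = 9.429


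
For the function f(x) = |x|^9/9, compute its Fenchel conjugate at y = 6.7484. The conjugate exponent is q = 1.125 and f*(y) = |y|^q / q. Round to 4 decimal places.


The conjugate exponent q satisfies 1/p + 1/q = 1.
p = 9, so q = 9/(9 - 1) = 1.125
|y|^q = 6.7484^1.125 = 8.5674
f*(6.7484) = 8.5674 / 1.125 = 7.6155


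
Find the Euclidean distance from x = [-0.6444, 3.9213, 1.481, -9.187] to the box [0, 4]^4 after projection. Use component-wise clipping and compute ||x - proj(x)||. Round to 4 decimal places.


Project each component onto [0, 4].
clip(-0.6444) = 0.0, clip(3.9213) = 3.9213, clip(1.481) = 1.481, clip(-9.187) = 0.0
Projection = [0.0, 3.9213, 1.481, 0.0]
Squared diffs: [0.4153, 0.0, 0.0, 84.401]
Distance = sqrt(84.8163) = 9.2096


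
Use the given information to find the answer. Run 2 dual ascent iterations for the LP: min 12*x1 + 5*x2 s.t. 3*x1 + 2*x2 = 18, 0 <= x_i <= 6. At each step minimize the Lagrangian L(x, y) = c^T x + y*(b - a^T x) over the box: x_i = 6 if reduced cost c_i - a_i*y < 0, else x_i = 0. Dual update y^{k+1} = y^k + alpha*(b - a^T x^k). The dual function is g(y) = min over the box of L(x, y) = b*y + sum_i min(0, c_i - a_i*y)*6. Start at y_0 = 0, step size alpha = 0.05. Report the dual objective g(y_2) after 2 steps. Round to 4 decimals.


Dual ascent for LP: min 12*x1 + 5*x2, 3*x1 + 2*x2 = 18, 0 <= x_i <= 6
Step 1: y^k = 0.0, reduced costs: (12.0, 5.0)
  x^k = (0.0, 0.0), subgradient = b - a^T x = 18.0
  y^{k+1} = 0.0 + 0.05*18.0 = 0.9
Step 2: y^k = 0.9, reduced costs: (9.3, 3.2)
  x^k = (0.0, 0.0), subgradient = b - a^T x = 18.0
  y^{k+1} = 0.9 + 0.05*18.0 = 1.8
Dual objective at y_2 = 1.8: reduced costs (6.6, 1.4), box minimizer x = (0.0, 0.0)
g(y_2) = b*y + (c1 - a1*y)*x1 + (c2 - a2*y)*x2 = 18*1.8 + 6.6*0.0 + 1.4*0.0 = 32.4 + 0.0 + 0.0 = 32.4


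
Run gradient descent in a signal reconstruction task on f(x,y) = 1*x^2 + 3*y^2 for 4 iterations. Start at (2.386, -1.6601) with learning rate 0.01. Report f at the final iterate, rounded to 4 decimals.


Gradient descent on f(x,y) = 1*x^2 + 3*y^2.
Starting point: (2.386, -1.6601), alpha = 0.01
Step 1: grad_x = 2*1*2.386 = 4.772, grad_y = 2*3*-1.6601 = -9.9606
  x_1 = 2.386 - 0.01*4.772 = 2.3383
  y_1 = -1.6601 - 0.01*-9.9606 = -1.5605
Step 2: grad_x = 2*1*2.3383 = 4.6766, grad_y = 2*3*-1.5605 = -9.363
  x_2 = 2.3383 - 0.01*4.6766 = 2.2915
  y_2 = -1.5605 - 0.01*-9.363 = -1.4669
Step 3: grad_x = 2*1*2.2915 = 4.583, grad_y = 2*3*-1.4669 = -8.8012
  x_3 = 2.2915 - 0.01*4.583 = 2.2457
  y_3 = -1.4669 - 0.01*-8.8012 = -1.3789
Step 4: grad_x = 2*1*2.2457 = 4.4914, grad_y = 2*3*-1.3789 = -8.2731
  x_4 = 2.2457 - 0.01*4.4914 = 2.2008
  y_4 = -1.3789 - 0.01*-8.2731 = -1.2961
f(2.2008, -1.2961) = 1*2.2008^2 + 3*(-1.2961)^2 = 9.8832


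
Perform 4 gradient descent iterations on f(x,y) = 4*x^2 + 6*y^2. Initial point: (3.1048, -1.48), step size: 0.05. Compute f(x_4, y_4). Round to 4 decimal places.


Gradient descent on f(x,y) = 4*x^2 + 6*y^2.
Starting point: (3.1048, -1.48), alpha = 0.05
Step 1: grad_x = 2*4*3.1048 = 24.8384, grad_y = 2*6*-1.48 = -17.76
  x_1 = 3.1048 - 0.05*24.8384 = 1.8629
  y_1 = -1.48 - 0.05*-17.76 = -0.592
Step 2: grad_x = 2*4*1.8629 = 14.903, grad_y = 2*6*-0.592 = -7.104
  x_2 = 1.8629 - 0.05*14.903 = 1.1177
  y_2 = -0.592 - 0.05*-7.104 = -0.2368
Step 3: grad_x = 2*4*1.1177 = 8.9418, grad_y = 2*6*-0.2368 = -2.8416
  x_3 = 1.1177 - 0.05*8.9418 = 0.6706
  y_3 = -0.2368 - 0.05*-2.8416 = -0.0947
Step 4: grad_x = 2*4*0.6706 = 5.3651, grad_y = 2*6*-0.0947 = -1.1366
  x_4 = 0.6706 - 0.05*5.3651 = 0.4024
  y_4 = -0.0947 - 0.05*-1.1366 = -0.0379
f(0.4024, -0.0379) = 4*0.4024^2 + 6*(-0.0379)^2 = 0.6563


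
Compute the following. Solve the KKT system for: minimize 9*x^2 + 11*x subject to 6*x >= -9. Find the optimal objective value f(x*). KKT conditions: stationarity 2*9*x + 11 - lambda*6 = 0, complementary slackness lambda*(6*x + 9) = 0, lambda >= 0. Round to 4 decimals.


Step 1: Try lambda = 0 (constraint inactive).
Stationarity: 2*9*x + 11 = 0
x* = -11/(2*9) = -11/18 = -0.6111 (rounded; the exact value -11/18 is used below)
Check constraint: 6*-0.6111 = -3.6666 >= -9 -- satisfied.
Step 2: Compute optimal value.
f(x*) = 9*(-11/18)^2 + 11*(-11/18) = -3.3611


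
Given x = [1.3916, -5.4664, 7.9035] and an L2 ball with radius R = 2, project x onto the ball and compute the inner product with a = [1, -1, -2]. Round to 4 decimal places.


Step 1: Compute ||x|| (intermediates to 6 decimals).
||x|| = sqrt(1.3916^2 + (-5.4664)^2 + 7.9035^2) = 9.709964
Step 2: Project.
Since ||x|| > R, scale = R/||x|| = 2/9.709964 = 0.205974, proj(x) = scale * x
proj(x) = [0.286633, -1.125936, 1.627916]
Step 3: Dot product.
a^T * proj(x) = 1*0.286633 - 1*(-1.125936) - 2*1.627916 = -1.8433


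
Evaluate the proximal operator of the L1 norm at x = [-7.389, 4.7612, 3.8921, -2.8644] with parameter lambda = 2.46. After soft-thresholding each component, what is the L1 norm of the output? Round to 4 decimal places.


Soft-thresholding with lambda = 2.46:
prox(-7.389) = sign(-7.389)*max(|-7.389| - 2.46, 0) = -4.929
prox(4.7612) = sign(4.7612)*max(|4.7612| - 2.46, 0) = 2.3012
prox(3.8921) = sign(3.8921)*max(|3.8921| - 2.46, 0) = 1.4321
prox(-2.8644) = sign(-2.8644)*max(|-2.8644| - 2.46, 0) = -0.4044
prox(x) = [-4.929, 2.3012, 1.4321, -0.4044]
||prox(x)||_1 = 4.929 + 2.3012 + 1.4321 + 0.4044 = 9.0667


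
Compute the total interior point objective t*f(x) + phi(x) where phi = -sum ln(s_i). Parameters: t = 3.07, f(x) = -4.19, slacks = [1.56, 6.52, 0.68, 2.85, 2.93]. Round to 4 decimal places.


Step 1: Compute log-barrier.
ln values: [0.4447, 1.8749, -0.3857, 1.0473, 1.075]
phi = -(0.4447 + 1.8749 - 0.3857 + 1.0473 + 1.075) = -4.0562
Step 2: Compute augmented objective.
t*f(x) = 3.07*-4.19 = -12.8633
Total = -12.8633 - 4.0562 = -16.9195


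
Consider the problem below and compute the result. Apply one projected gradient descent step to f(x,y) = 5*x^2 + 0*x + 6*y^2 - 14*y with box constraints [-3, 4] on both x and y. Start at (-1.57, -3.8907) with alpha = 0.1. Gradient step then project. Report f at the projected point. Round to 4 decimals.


Step 1: Compute gradient at (-1.57, -3.8907).
grad_x = 2*5*-1.57 + 0 = -15.7
grad_y = 2*6*-3.8907 - 14 = -60.6884
Step 2: Gradient step.
x_raw = -1.57 - 0.1*-15.7 = 0.0
y_raw = -3.8907 - 0.1*-60.6884 = 2.1781
Step 3: Project onto [-3, 4].
x_proj = clip(0.0) = 0.0
y_proj = clip(2.1781) = 2.1781
Step 4: Evaluate f.
f(0.0, 2.1781) = -2.0282


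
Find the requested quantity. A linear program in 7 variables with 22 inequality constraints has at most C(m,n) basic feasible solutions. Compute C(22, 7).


Each vertex corresponds to some choice of n active constraints out of m, so the number of vertices is at most C(m, n) = m! / (n!(m-n)!).
m = 22, n = 7
Numerator: 22 * 21 * 20 * 19 * 18 * 17 * 16
Denominator: 7! = 5040
C(22, 7) = 170544


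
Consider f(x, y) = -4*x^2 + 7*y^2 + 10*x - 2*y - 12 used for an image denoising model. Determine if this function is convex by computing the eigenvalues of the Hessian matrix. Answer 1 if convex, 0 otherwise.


The Hessian of f(x,y) = -4*x^2 + 7*y^2 + 10*x - 2*y - 12 is:
H = [[-8, 0], [0, 14]]
Trace = -8 + 14 = 6
Determinant = -8*14 - (0)^2 = -112
Discriminant = (6)^2 - 4*-112 = 484.0
Eigenvalues: lambda_1 = -8.0, lambda_2 = 14.0
The function is not convex.

0


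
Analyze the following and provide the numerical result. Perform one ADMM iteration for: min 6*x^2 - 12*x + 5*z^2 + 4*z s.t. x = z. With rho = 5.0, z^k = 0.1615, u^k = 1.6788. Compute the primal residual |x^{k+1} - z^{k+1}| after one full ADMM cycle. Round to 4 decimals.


ADMM iteration with rho = 5.0, z^k = 0.1615, u^k = 1.6788
Step 1: x-update.
Minimize 6*x^2 - 12*x + (5.0/2)*(x - 0.1615 + 1.6788)^2
FOC: (2*6 + 5.0)*x = 12 + 5.0*(0.1615 - 1.6788)
x^{k+1} = 0.2596
Step 2: z-update.
Minimize 5*z^2 + 4*z + (5.0/2)*(0.2596 - z + 1.6788)^2
FOC: (2*5 + 5.0)*z = -4 + 5.0*(0.2596 + 1.6788)
z^{k+1} = 0.3795
Step 3: u-update.
u^{k+1} = 1.6788 + 0.2596 - 0.3795 = 1.5589
Step 4: Primal residual = |0.2596 - 0.3795| = 0.1199


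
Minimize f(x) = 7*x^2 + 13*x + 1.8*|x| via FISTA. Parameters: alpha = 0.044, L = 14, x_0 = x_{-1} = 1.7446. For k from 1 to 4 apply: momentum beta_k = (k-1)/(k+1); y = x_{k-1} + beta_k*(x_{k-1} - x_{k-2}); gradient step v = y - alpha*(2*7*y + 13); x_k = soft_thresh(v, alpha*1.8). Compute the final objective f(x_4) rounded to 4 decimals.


FISTA on f(x) = 7*x^2 + 13*x + 1.8*|x|
L = 14, alpha = 0.044
Iteration 1: beta = 0.0, y = 1.7446 + 0.0*(1.7446 - 1.7446) = 1.7446
  grad(y) = 37.4244, v = y - alpha*grad = 0.0979
  prox(v) = soft_thresh(0.0979, 0.0792) = 0.0187
Iteration 2: beta = 0.3333, y = 0.0187 + 0.3333*(0.0187 - 1.7446) = -0.5566
  grad(y) = 5.2081, v = y - alpha*grad = -0.7857
  prox(v) = soft_thresh(-0.7857, 0.0792) = -0.7065
Iteration 3: beta = 0.5, y = -0.7065 + 0.5*(-0.7065 - 0.0187) = -1.0691
  grad(y) = -1.968, v = y - alpha*grad = -0.9826
  prox(v) = soft_thresh(-0.9826, 0.0792) = -0.9034
Iteration 4: beta = 0.6, y = -0.9034 + 0.6*(-0.9034 + 0.7065) = -1.0214
  grad(y) = -1.3003, v = y - alpha*grad = -0.9642
  prox(v) = soft_thresh(-0.9642, 0.0792) = -0.885
f(x_4) = 7*(-0.885)^2 + 13*(-0.885) + 1.8*|-0.885| = -4.4294


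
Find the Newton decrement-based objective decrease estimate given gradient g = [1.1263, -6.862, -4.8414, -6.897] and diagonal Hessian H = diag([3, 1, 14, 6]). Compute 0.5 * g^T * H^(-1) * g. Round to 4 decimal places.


Step 1: H is diagonal, so H^(-1) * g = [0.3754, -6.862, -0.3458, -1.1495].
Step 2: g^T H^(-1) g = sum_i g_i^2 / H_ii
  = (1.1263)^2/3 + (-6.862)^2/1 + (-4.8414)^2/14 + (-6.897)^2/6
  = 0.4229 + 47.087 + 1.6742 + 7.9281 = 57.1122
Step 3: Objective decrease = 0.5 * g^T H^(-1) g = 28.5561


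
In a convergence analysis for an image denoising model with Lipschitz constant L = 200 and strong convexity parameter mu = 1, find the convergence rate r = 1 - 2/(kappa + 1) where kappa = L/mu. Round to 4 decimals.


Step 1: Compute the condition number.
kappa = L/mu = 200/1 = 200.0
Step 2: Compute the convergence rate.
r = 1 - 2/(kappa + 1) = 1 - 2*mu/(L + mu) = (L - mu)/(L + mu) = 199/201 = 0.99


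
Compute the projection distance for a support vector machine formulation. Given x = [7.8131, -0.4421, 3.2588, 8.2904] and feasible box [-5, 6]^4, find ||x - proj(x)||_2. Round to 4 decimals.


Project each component onto [-5, 6].
clip(7.8131) = 6.0, clip(-0.4421) = -0.4421, clip(3.2588) = 3.2588, clip(8.2904) = 6.0
Projection = [6.0, -0.4421, 3.2588, 6.0]
Squared diffs: [3.2873, 0.0, 0.0, 5.2459]
Distance = sqrt(8.5332) = 2.9212


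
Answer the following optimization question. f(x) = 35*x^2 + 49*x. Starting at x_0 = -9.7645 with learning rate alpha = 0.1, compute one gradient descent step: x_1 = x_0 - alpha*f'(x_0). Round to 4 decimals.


We compute the gradient at x_0 and apply the update.
f'(x) = 70*x + 49
f'(-9.7645) = 70*-9.7645 + 49 = -634.515
x_1 = -9.7645 - 0.1*-634.515 = 53.687


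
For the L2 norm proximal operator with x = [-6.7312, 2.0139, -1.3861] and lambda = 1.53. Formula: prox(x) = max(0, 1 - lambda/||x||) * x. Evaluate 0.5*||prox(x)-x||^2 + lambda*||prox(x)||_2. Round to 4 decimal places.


Step 1: Compute ||x||.
||x|| = 7.1614
Step 2: Compute scaling factor.
scale = max(0, 1 - 1.53/7.1614) = 0.7864
Step 3: prox(x) = [-5.2931, 1.5836, -1.09]
||prox(x)|| = 5.6314
Step 4: Proximal objective.
0.5*||prox-x||^2 = 1.1705
lambda*||prox|| = 8.616
Total = 9.7865


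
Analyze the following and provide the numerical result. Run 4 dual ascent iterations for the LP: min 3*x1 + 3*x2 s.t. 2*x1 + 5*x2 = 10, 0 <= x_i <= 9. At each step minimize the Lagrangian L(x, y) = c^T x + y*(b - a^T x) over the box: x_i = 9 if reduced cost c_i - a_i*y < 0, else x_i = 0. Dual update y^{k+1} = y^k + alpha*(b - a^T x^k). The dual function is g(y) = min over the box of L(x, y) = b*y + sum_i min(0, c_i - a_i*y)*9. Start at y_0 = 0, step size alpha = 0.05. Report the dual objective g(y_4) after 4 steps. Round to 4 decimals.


Dual ascent for LP: min 3*x1 + 3*x2, 2*x1 + 5*x2 = 10, 0 <= x_i <= 9
Step 1: y^k = 0.0, reduced costs: (3.0, 3.0)
  x^k = (0.0, 0.0), subgradient = b - a^T x = 10.0
  y^{k+1} = 0.0 + 0.05*10.0 = 0.5
Step 2: y^k = 0.5, reduced costs: (2.0, 0.5)
  x^k = (0.0, 0.0), subgradient = b - a^T x = 10.0
  y^{k+1} = 0.5 + 0.05*10.0 = 1.0
Step 3: y^k = 1.0, reduced costs: (1.0, -2.0)
  x^k = (0.0, 9.0), subgradient = b - a^T x = -35.0
  y^{k+1} = 1.0 + 0.05*-35.0 = -0.75
Step 4: y^k = -0.75, reduced costs: (4.5, 6.75)
  x^k = (0.0, 0.0), subgradient = b - a^T x = 10.0
  y^{k+1} = -0.75 + 0.05*10.0 = -0.25
Dual objective at y_4 = -0.25: reduced costs (3.5, 4.25), box minimizer x = (0.0, 0.0)
g(y_4) = b*y + (c1 - a1*y)*x1 + (c2 - a2*y)*x2 = 10*(-0.25) + 3.5*0.0 + 4.25*0.0 = -2.5 + 0.0 + 0.0 = -2.5


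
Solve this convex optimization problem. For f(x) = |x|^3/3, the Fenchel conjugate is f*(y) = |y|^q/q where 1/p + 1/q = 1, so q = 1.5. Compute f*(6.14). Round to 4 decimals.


The conjugate exponent q satisfies 1/p + 1/q = 1.
p = 3, so q = 3/(3 - 1) = 1.5
|y|^q = 6.14^1.5 = 15.2143
f*(6.14) = 15.2143 / 1.5 = 10.1429


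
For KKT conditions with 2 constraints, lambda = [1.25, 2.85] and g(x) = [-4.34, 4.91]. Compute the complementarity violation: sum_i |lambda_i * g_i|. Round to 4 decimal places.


KKT complementary slackness check:
lambda_1 * g_1 = 1.25 * -4.34 = -5.425
lambda_2 * g_2 = 2.85 * 4.91 = 13.9935
Total violation = 5.425 + 13.9935 = 19.4185


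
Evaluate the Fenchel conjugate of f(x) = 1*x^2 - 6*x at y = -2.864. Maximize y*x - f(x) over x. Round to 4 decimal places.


f*(y) = sup_x {y*x - a*x^2 - b*x} = sup_x {(y-b)*x - a*x^2}
FOC: (y - b) - 2a*x = 0 => x* = (y - b)/(2a)
x* = (-2.864 + 6)/(2*1) = 1.568
f*(-2.864) = (y-b)^2/(4a) = (-2.864 + 6)^2/(4*1)
= 9.8345/4 = 2.4586


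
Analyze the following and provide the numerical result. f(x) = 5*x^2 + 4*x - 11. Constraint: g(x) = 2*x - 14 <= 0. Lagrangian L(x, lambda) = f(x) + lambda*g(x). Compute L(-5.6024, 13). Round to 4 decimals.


Step 1: Evaluate f(x).
f(-5.6024) = 5*(-5.6024)^2 + 4*(-5.6024) - 11 = 123.5248
Step 2: Evaluate g(x).
g(-5.6024) = 2*-5.6024 - 14 = -25.2048
Step 3: Compute Lagrangian.
L = 123.5248 + 13*-25.2048 = -204.1376


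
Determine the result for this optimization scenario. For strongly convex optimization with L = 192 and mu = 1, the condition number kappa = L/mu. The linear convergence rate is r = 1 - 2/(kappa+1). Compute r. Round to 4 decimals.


Step 1: Compute the condition number.
kappa = L/mu = 192/1 = 192.0
Step 2: Compute the convergence rate.
r = 1 - 2/(kappa + 1) = 1 - 2*mu/(L + mu) = (L - mu)/(L + mu) = 191/193 = 0.9896


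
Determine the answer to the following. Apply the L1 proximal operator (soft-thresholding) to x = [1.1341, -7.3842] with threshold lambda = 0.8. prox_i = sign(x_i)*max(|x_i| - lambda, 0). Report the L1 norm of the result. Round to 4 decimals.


Soft-thresholding with lambda = 0.8:
prox(1.1341) = sign(1.1341)*max(|1.1341| - 0.8, 0) = 0.3341
prox(-7.3842) = sign(-7.3842)*max(|-7.3842| - 0.8, 0) = -6.5842
prox(x) = [0.3341, -6.5842]
||prox(x)||_1 = 0.3341 + 6.5842 = 6.9183


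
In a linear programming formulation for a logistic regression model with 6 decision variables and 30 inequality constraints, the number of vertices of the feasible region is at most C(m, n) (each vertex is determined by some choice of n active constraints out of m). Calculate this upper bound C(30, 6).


Each vertex corresponds to some choice of n active constraints out of m, so the number of vertices is at most C(m, n) = m! / (n!(m-n)!).
m = 30, n = 6
Numerator: 30 * 29 * 28 * 27 * 26 * 25
Denominator: 6! = 720
C(30, 6) = 593775


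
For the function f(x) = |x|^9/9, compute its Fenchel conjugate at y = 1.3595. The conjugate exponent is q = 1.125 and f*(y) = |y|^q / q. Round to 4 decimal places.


The conjugate exponent q satisfies 1/p + 1/q = 1.
p = 9, so q = 9/(9 - 1) = 1.125
|y|^q = 1.3595^1.125 = 1.4127
f*(1.3595) = 1.4127 / 1.125 = 1.2557


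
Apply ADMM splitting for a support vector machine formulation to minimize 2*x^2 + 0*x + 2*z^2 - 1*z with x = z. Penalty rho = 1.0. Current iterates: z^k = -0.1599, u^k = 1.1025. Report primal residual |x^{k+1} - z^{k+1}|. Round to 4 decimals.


ADMM iteration with rho = 1.0, z^k = -0.1599, u^k = 1.1025
Step 1: x-update.
Minimize 2*x^2 + 0*x + (1.0/2)*(x + 0.1599 + 1.1025)^2
FOC: (2*2 + 1.0)*x = 0 + 1.0*(-0.1599 - 1.1025)
x^{k+1} = -0.2525
Step 2: z-update.
Minimize 2*z^2 - 1*z + (1.0/2)*(-0.2525 - z + 1.1025)^2
FOC: (2*2 + 1.0)*z = 1 + 1.0*(-0.2525 + 1.1025)
z^{k+1} = 0.37
Step 3: u-update.
u^{k+1} = 1.1025 - 0.2525 - 0.37 = 0.48
Step 4: Primal residual = |-0.2525 - 0.37| = 0.6225


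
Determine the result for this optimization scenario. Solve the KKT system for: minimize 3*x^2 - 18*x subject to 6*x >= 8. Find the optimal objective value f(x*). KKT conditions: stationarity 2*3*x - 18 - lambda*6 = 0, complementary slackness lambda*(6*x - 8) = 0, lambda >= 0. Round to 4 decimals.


Step 1: Try lambda = 0 (constraint inactive).
Stationarity: 2*3*x - 18 = 0
x* = 18/(2*3) = 3.0
Check constraint: 6*3.0 = 18.0 >= 8 -- satisfied.
Step 2: Compute optimal value.
f(x*) = 3*3.0^2 - 18*3.0 = -27.0


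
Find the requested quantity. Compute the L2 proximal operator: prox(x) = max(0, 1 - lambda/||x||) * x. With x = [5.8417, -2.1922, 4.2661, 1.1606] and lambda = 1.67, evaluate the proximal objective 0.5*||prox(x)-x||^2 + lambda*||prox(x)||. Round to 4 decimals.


Step 1: Compute ||x||.
||x|| = 7.6471
Step 2: Compute scaling factor.
scale = max(0, 1 - 1.67/7.6471) = 0.7816
Step 3: prox(x) = [4.566, -1.7135, 3.3345, 0.9071]
||prox(x)|| = 5.9771
Step 4: Proximal objective.
0.5*||prox-x||^2 = 1.3945
lambda*||prox|| = 9.9818
Total = 11.3762


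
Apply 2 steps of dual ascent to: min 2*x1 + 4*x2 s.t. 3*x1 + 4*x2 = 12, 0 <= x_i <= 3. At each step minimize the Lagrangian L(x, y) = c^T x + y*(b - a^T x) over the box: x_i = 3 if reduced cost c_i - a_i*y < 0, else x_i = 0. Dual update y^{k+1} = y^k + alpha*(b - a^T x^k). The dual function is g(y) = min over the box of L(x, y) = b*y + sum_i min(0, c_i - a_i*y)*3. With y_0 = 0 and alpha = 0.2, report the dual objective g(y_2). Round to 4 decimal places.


Dual ascent for LP: min 2*x1 + 4*x2, 3*x1 + 4*x2 = 12, 0 <= x_i <= 3
Step 1: y^k = 0.0, reduced costs: (2.0, 4.0)
  x^k = (0.0, 0.0), subgradient = b - a^T x = 12.0
  y^{k+1} = 0.0 + 0.2*12.0 = 2.4
Step 2: y^k = 2.4, reduced costs: (-5.2, -5.6)
  x^k = (3.0, 3.0), subgradient = b - a^T x = -9.0
  y^{k+1} = 2.4 + 0.2*-9.0 = 0.6
Dual objective at y_2 = 0.6: reduced costs (0.2, 1.6), box minimizer x = (0.0, 0.0)
g(y_2) = b*y + (c1 - a1*y)*x1 + (c2 - a2*y)*x2 = 12*0.6 + 0.2*0.0 + 1.6*0.0 = 7.2 + 0.0 + 0.0 = 7.2


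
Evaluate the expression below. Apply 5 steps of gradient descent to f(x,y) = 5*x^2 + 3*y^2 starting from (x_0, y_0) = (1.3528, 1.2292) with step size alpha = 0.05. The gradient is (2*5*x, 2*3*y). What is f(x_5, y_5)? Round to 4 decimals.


Gradient descent on f(x,y) = 5*x^2 + 3*y^2.
Starting point: (1.3528, 1.2292), alpha = 0.05
Step 1: grad_x = 2*5*1.3528 = 13.528, grad_y = 2*3*1.2292 = 7.3752
  x_1 = 1.3528 - 0.05*13.528 = 0.6764
  y_1 = 1.2292 - 0.05*7.3752 = 0.8604
Step 2: grad_x = 2*5*0.6764 = 6.764, grad_y = 2*3*0.8604 = 5.1626
  x_2 = 0.6764 - 0.05*6.764 = 0.3382
  y_2 = 0.8604 - 0.05*5.1626 = 0.6023
Step 3: grad_x = 2*5*0.3382 = 3.382, grad_y = 2*3*0.6023 = 3.6138
  x_3 = 0.3382 - 0.05*3.382 = 0.1691
  y_3 = 0.6023 - 0.05*3.6138 = 0.4216
Step 4: grad_x = 2*5*0.1691 = 1.691, grad_y = 2*3*0.4216 = 2.5297
  x_4 = 0.1691 - 0.05*1.691 = 0.0846
  y_4 = 0.4216 - 0.05*2.5297 = 0.2951
Step 5: grad_x = 2*5*0.0846 = 0.8455, grad_y = 2*3*0.2951 = 1.7708
  x_5 = 0.0846 - 0.05*0.8455 = 0.0423
  y_5 = 0.2951 - 0.05*1.7708 = 0.2066
f(0.0423, 0.2066) = 5*0.0423^2 + 3*0.2066^2 = 0.137


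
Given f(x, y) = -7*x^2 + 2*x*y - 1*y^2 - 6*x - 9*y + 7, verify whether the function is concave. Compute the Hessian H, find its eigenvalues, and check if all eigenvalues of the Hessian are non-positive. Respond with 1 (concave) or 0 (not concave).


The Hessian of f(x,y) = -7*x^2 + 2*x*y - 1*y^2 - 6*x - 9*y + 7 is:
H = [[-14, 2], [2, -2]]
Trace = -14 - 2 = -16
Determinant = -14*-2 - (2)^2 = 24
Discriminant = (-16)^2 - 4*24 = 160.0
Eigenvalues: lambda_1 = -14.3246, lambda_2 = -1.6754
The function is concave.

1


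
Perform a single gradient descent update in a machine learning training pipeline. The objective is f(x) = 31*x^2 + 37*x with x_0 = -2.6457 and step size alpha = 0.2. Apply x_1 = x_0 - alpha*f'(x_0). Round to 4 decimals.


We compute the gradient at x_0 and apply the update.
f'(x) = 62*x + 37
f'(-2.6457) = 62*-2.6457 + 37 = -127.0334
x_1 = -2.6457 - 0.2*-127.0334 = 22.761


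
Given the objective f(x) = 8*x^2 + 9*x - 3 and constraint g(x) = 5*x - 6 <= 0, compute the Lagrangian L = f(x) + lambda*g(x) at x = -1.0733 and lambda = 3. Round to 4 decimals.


Step 1: Evaluate f(x).
f(-1.0733) = 8*(-1.0733)^2 + 9*(-1.0733) - 3 = -3.4439
Step 2: Evaluate g(x).
g(-1.0733) = 5*-1.0733 - 6 = -11.3665
Step 3: Compute Lagrangian.
L = -3.4439 + 3*-11.3665 = -37.5434


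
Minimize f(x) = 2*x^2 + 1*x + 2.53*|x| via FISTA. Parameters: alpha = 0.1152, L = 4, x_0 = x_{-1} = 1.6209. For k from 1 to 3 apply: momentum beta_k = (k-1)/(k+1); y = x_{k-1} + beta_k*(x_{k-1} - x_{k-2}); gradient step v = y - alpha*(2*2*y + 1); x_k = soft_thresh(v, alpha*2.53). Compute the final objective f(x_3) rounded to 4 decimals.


FISTA on f(x) = 2*x^2 + 1*x + 2.53*|x|
L = 4, alpha = 0.1152
Iteration 1: beta = 0.0, y = 1.6209 + 0.0*(1.6209 - 1.6209) = 1.6209
  grad(y) = 7.4836, v = y - alpha*grad = 0.7588
  prox(v) = soft_thresh(0.7588, 0.2915) = 0.4673
Iteration 2: beta = 0.3333, y = 0.4673 + 0.3333*(0.4673 - 1.6209) = 0.0828
  grad(y) = 1.3312, v = y - alpha*grad = -0.0705
  prox(v) = soft_thresh(-0.0705, 0.2915) = 0.0
Iteration 3: beta = 0.5, y = 0.0 + 0.5*(0.0 - 0.4673) = -0.2337
  grad(y) = 0.0653, v = y - alpha*grad = -0.2412
  prox(v) = soft_thresh(-0.2412, 0.2915) = 0.0
f(x_3) = 2*0.0^2 + 1*0.0 + 2.53*|0.0| = 0.0


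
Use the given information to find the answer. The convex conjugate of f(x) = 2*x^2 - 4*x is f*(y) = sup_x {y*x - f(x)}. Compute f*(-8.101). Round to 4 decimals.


f*(y) = sup_x {y*x - a*x^2 - b*x} = sup_x {(y-b)*x - a*x^2}
FOC: (y - b) - 2a*x = 0 => x* = (y - b)/(2a)
x* = (-8.101 + 4)/(2*2) = -1.0253
f*(-8.101) = (y-b)^2/(4a) = (-8.101 + 4)^2/(4*2)
= 16.8182/8 = 2.1023


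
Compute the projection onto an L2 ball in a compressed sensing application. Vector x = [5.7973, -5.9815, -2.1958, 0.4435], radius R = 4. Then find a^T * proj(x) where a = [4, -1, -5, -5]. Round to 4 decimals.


Step 1: Compute ||x|| (intermediates to 6 decimals).
||x|| = sqrt(5.7973^2 + (-5.9815)^2 + (-2.1958)^2 + 0.4435^2) = 8.625848
Step 2: Project.
Since ||x|| > R, scale = R/||x|| = 4/8.625848 = 0.463723, proj(x) = scale * x
proj(x) = [2.688341, -2.773759, -1.018243, 0.205661]
Step 3: Dot product.
a^T * proj(x) = 4*2.688341 - 1*(-2.773759) - 5*(-1.018243) - 5*0.205661 = 17.59


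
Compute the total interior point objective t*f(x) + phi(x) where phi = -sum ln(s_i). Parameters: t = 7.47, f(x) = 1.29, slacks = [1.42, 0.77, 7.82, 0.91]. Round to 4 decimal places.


Step 1: Compute log-barrier.
ln values: [0.3507, -0.2614, 2.0567, -0.0943]
phi = -(0.3507 - 0.2614 + 2.0567 - 0.0943) = -2.0517
Step 2: Compute augmented objective.
t*f(x) = 7.47*1.29 = 9.6363
Total = 9.6363 - 2.0517 = 7.5846


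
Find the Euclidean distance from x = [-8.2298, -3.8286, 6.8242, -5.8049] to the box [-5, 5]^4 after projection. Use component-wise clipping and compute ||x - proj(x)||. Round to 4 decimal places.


Project each component onto [-5, 5].
clip(-8.2298) = -5.0, clip(-3.8286) = -3.8286, clip(6.8242) = 5.0, clip(-5.8049) = -5.0
Projection = [-5.0, -3.8286, 5.0, -5.0]
Squared diffs: [10.4316, 0.0, 3.3277, 0.6479]
Distance = sqrt(14.4072) = 3.7957


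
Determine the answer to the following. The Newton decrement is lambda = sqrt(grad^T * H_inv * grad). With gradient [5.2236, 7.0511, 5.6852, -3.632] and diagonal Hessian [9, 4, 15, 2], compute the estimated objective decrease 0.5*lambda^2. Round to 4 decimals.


Step 1: H is diagonal, so H^(-1) * g = [0.5804, 1.7628, 0.379, -1.816].
Step 2: g^T H^(-1) g = sum_i g_i^2 / H_ii
  = (5.2236)^2/9 + (7.0511)^2/4 + (5.6852)^2/15 + (-3.632)^2/2
  = 3.0318 + 12.4295 + 2.1548 + 6.5957 = 24.2118
Step 3: Objective decrease = 0.5 * g^T H^(-1) g = 12.1059


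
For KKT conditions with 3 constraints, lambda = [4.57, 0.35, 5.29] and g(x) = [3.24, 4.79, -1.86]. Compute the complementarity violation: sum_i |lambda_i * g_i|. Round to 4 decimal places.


KKT complementary slackness check:
lambda_1 * g_1 = 4.57 * 3.24 = 14.8068
lambda_2 * g_2 = 0.35 * 4.79 = 1.6765
lambda_3 * g_3 = 5.29 * -1.86 = -9.8394
Total violation = 14.8068 + 1.6765 + 9.8394 = 26.3227


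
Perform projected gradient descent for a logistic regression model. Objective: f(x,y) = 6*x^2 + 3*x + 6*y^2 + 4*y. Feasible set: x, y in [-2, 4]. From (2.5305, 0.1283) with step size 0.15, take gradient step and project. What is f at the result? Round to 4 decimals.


Step 1: Compute gradient at (2.5305, 0.1283).
grad_x = 2*6*2.5305 + 3 = 33.366
grad_y = 2*6*0.1283 + 4 = 5.5396
Step 2: Gradient step.
x_raw = 2.5305 - 0.15*33.366 = -2.4744
y_raw = 0.1283 - 0.15*5.5396 = -0.7026
Step 3: Project onto [-2, 4].
x_proj = clip(-2.4744) = -2.0
y_proj = clip(-0.7026) = -0.7026
Step 4: Evaluate f.
f(-2.0, -0.7026) = 18.1517


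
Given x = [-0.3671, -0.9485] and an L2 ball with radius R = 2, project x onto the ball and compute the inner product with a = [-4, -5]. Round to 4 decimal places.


Step 1: Compute ||x|| (intermediates to 6 decimals).
||x|| = sqrt((-0.3671)^2 + (-0.9485)^2) = 1.017062
Step 2: Project.
Since ||x|| <= R, proj = x (no scaling needed).
proj(x) = [-0.3671, -0.9485]
Step 3: Dot product.
a^T * proj(x) = -4*(-0.3671) - 5*(-0.9485) = 6.2109


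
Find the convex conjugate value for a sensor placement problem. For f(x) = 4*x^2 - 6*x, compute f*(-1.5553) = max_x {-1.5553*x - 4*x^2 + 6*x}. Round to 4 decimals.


f*(y) = sup_x {y*x - a*x^2 - b*x} = sup_x {(y-b)*x - a*x^2}
FOC: (y - b) - 2a*x = 0 => x* = (y - b)/(2a)
x* = (-1.5553 + 6)/(2*4) = 0.5556
f*(-1.5553) = (y-b)^2/(4a) = (-1.5553 + 6)^2/(4*4)
= 19.7554/16 = 1.2347


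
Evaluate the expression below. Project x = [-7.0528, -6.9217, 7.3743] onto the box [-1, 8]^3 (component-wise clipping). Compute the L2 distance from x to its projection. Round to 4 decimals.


Project each component onto [-1, 8].
clip(-7.0528) = -1.0, clip(-6.9217) = -1.0, clip(7.3743) = 7.3743
Projection = [-1.0, -1.0, 7.3743]
Squared diffs: [36.6364, 35.0665, 0.0]
Distance = sqrt(71.7029) = 8.4678


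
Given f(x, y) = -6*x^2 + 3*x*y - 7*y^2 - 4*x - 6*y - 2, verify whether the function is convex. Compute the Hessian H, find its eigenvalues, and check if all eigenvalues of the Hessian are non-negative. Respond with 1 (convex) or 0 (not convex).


The Hessian of f(x,y) = -6*x^2 + 3*x*y - 7*y^2 - 4*x - 6*y - 2 is:
H = [[-12, 3], [3, -14]]
Trace = -12 - 14 = -26
Determinant = -12*-14 - (3)^2 = 159
Discriminant = (-26)^2 - 4*159 = 40.0
Eigenvalues: lambda_1 = -16.1623, lambda_2 = -9.8377
The function is not convex.

0


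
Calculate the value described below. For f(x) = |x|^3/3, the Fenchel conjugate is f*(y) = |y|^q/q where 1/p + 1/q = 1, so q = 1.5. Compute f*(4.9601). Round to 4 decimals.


The conjugate exponent q satisfies 1/p + 1/q = 1.
p = 3, so q = 3/(3 - 1) = 1.5
|y|^q = 4.9601^1.5 = 11.0468
f*(4.9601) = 11.0468 / 1.5 = 7.3645


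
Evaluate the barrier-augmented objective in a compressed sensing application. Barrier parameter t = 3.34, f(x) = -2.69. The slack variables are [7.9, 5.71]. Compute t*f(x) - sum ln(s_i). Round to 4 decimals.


Step 1: Compute log-barrier.
ln values: [2.0669, 1.7422]
phi = -(2.0669 + 1.7422) = -3.8091
Step 2: Compute augmented objective.
t*f(x) = 3.34*-2.69 = -8.9846
Total = -8.9846 - 3.8091 = -12.7937


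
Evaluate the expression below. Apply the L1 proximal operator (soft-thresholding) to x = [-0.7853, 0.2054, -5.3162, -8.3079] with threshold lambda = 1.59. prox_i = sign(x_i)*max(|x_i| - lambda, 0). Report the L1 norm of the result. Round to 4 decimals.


Soft-thresholding with lambda = 1.59:
prox(-0.7853) = sign(-0.7853)*max(|-0.7853| - 1.59, 0) = 0.0
prox(0.2054) = sign(0.2054)*max(|0.2054| - 1.59, 0) = 0.0
prox(-5.3162) = sign(-5.3162)*max(|-5.3162| - 1.59, 0) = -3.7262
prox(-8.3079) = sign(-8.3079)*max(|-8.3079| - 1.59, 0) = -6.7179
prox(x) = [0.0, 0.0, -3.7262, -6.7179]
||prox(x)||_1 = 0.0 + 0.0 + 3.7262 + 6.7179 = 10.4441


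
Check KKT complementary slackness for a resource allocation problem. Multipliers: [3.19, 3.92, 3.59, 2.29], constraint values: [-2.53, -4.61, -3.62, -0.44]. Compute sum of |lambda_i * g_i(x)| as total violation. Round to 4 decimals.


KKT complementary slackness check:
lambda_1 * g_1 = 3.19 * -2.53 = -8.0707
lambda_2 * g_2 = 3.92 * -4.61 = -18.0712
lambda_3 * g_3 = 3.59 * -3.62 = -12.9958
lambda_4 * g_4 = 2.29 * -0.44 = -1.0076
Total violation = 8.0707 + 18.0712 + 12.9958 + 1.0076 = 40.1453


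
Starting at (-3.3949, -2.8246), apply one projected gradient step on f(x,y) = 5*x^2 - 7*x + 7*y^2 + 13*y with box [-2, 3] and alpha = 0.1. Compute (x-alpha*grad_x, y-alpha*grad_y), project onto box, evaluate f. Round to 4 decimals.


Step 1: Compute gradient at (-3.3949, -2.8246).
grad_x = 2*5*-3.3949 - 7 = -40.949
grad_y = 2*7*-2.8246 + 13 = -26.5444
Step 2: Gradient step.
x_raw = -3.3949 - 0.1*-40.949 = 0.7
y_raw = -2.8246 - 0.1*-26.5444 = -0.1702
Step 3: Project onto [-2, 3].
x_proj = clip(0.7) = 0.7
y_proj = clip(-0.1702) = -0.1702
Step 4: Evaluate f.
f(0.7, -0.1702) = -4.4594


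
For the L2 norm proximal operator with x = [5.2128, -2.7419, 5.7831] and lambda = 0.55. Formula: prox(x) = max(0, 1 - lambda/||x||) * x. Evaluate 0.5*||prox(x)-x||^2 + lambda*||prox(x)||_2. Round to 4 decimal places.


Step 1: Compute ||x||.
||x|| = 8.2544
Step 2: Compute scaling factor.
scale = max(0, 1 - 0.55/8.2544) = 0.9334
Step 3: prox(x) = [4.8655, -2.5592, 5.3978]
||prox(x)|| = 7.7044
Step 4: Proximal objective.
0.5*||prox-x||^2 = 0.1513
lambda*||prox|| = 4.2374
Total = 4.3887


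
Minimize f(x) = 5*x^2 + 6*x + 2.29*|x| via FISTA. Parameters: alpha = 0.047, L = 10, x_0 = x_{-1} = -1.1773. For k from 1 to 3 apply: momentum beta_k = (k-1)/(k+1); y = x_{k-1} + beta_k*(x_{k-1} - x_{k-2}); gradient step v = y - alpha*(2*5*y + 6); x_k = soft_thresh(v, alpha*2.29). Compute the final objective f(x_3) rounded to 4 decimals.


FISTA on f(x) = 5*x^2 + 6*x + 2.29*|x|
L = 10, alpha = 0.047
Iteration 1: beta = 0.0, y = -1.1773 + 0.0*(-1.1773 + 1.1773) = -1.1773
  grad(y) = -5.773, v = y - alpha*grad = -0.906
  prox(v) = soft_thresh(-0.906, 0.1076) = -0.7983
Iteration 2: beta = 0.3333, y = -0.7983 + 0.3333*(-0.7983 + 1.1773) = -0.672
  grad(y) = -0.7202, v = y - alpha*grad = -0.6382
  prox(v) = soft_thresh(-0.6382, 0.1076) = -0.5305
Iteration 3: beta = 0.5, y = -0.5305 + 0.5*(-0.5305 + 0.7983) = -0.3966
  grad(y) = 2.0336, v = y - alpha*grad = -0.4922
  prox(v) = soft_thresh(-0.4922, 0.1076) = -0.3846
f(x_3) = 5*(-0.3846)^2 + 6*(-0.3846) + 2.29*|-0.3846| = -0.6873


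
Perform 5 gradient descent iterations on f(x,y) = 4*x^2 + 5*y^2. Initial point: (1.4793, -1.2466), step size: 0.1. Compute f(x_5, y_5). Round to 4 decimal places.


Gradient descent on f(x,y) = 4*x^2 + 5*y^2.
Starting point: (1.4793, -1.2466), alpha = 0.1
Step 1: grad_x = 2*4*1.4793 = 11.8344, grad_y = 2*5*-1.2466 = -12.466
  x_1 = 1.4793 - 0.1*11.8344 = 0.2959
  y_1 = -1.2466 - 0.1*-12.466 = 0.0
Step 2: grad_x = 2*4*0.2959 = 2.3669, grad_y = 2*5*0.0 = 0.0
  x_2 = 0.2959 - 0.1*2.3669 = 0.0592
  y_2 = 0.0 - 0.1*0.0 = 0.0
Step 3: grad_x = 2*4*0.0592 = 0.4734, grad_y = 2*5*0.0 = 0.0
  x_3 = 0.0592 - 0.1*0.4734 = 0.0118
  y_3 = 0.0 - 0.1*0.0 = 0.0
Step 4: grad_x = 2*4*0.0118 = 0.0947, grad_y = 2*5*0.0 = 0.0
  x_4 = 0.0118 - 0.1*0.0947 = 0.0024
  y_4 = 0.0 - 0.1*0.0 = 0.0
Step 5: grad_x = 2*4*0.0024 = 0.0189, grad_y = 2*5*0.0 = 0.0
  x_5 = 0.0024 - 0.1*0.0189 = 0.0005
  y_5 = 0.0 - 0.1*0.0 = 0.0
f(0.0005, 0.0) = 4*0.0005^2 + 5*0.0^2 = 0.0
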